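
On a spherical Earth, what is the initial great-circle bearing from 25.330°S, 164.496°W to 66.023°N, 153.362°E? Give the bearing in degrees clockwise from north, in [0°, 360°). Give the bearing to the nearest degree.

344°

Δλ = 153.362 − -164.496 = 317.858°; wrapped into (−180°, 180°]: -42.142°.
θ = atan2( sin Δλ · cos φ₂ , cos φ₁ · sin φ₂ − sin φ₁ · cos φ₂ · cos Δλ )
  = atan2(-0.27266, 0.95478) = -15.938° → normalised to [0°, 360°): 344.062°.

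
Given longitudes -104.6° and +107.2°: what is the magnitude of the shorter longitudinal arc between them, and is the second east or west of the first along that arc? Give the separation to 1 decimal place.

148.2° west

Raw difference: 107.2 − -104.6 = 211.8°.
Normalise into (−180°, 180°]: 211.8° − 360° = -148.2°.
Negative ⇒ the second point lies to the west; separation 148.2°.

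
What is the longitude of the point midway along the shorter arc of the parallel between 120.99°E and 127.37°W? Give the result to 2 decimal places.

176.81°E

Signed shortest Δλ from +120.99° to -127.37° is +111.64°.
Midpoint longitude = +120.99° + (+111.64°)/2 = +120.99° + 55.82° = +176.81°.
(The naïve average (+120.99 + -127.37)/2 = -3.19° is on the wrong side of the globe.)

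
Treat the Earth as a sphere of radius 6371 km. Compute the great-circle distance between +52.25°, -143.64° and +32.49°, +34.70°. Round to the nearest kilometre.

10591 km

Δλ = 34.70 − -143.64 = 178.34°.
Δφ = 32.49 − 52.25 = -19.76°.
a = sin²(Δφ/2) + cos φ₁ · cos φ₂ · sin²(Δλ/2) = 0.545729.
c = 2·atan2(√a, √(1−a)) = 1.66238 rad → d = 6371·c ≈ 10591.04 km.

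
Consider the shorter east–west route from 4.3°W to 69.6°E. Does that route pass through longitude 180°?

Signed shortest Δλ = ((69.6 − -4.3 + 180) mod 360) − 180 = 73.9°.
Going east by 73.9° from -4.3° reaches +69.6° without touching 180°.

No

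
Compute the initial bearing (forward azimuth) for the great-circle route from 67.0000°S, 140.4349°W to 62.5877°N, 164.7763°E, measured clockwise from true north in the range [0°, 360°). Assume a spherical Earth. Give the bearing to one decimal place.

327.5°

Δλ = 164.7763 − -140.4349 = 305.2112°; wrapped into (−180°, 180°]: -54.7888°.
θ = atan2( sin Δλ · cos φ₂ , cos φ₁ · sin φ₂ − sin φ₁ · cos φ₂ · cos Δλ )
  = atan2(-0.37615, 0.59121) = -32.466° → normalised to [0°, 360°): 327.534°.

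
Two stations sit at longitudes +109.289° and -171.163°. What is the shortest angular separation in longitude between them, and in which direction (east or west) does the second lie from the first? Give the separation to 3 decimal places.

79.548° east

Raw difference: -171.163 − 109.289 = -280.452°.
Normalise into (−180°, 180°]: -280.452° + 360° = 79.548°.
Positive ⇒ the second point lies to the east; separation 79.548°.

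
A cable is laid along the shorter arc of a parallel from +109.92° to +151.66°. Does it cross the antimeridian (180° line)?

Signed shortest Δλ = ((151.66 − 109.92 + 180) mod 360) − 180 = 41.74°.
Going east by 41.74° from +109.92° reaches +151.66° without touching 180°.

No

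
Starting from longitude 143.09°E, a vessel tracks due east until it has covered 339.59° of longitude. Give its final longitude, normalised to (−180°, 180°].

122.68°E

Start at +143.09°; shift +339.59° → +482.68°.
+482.68° lies outside (−180°, 180°]; subtract 360° → +122.68°.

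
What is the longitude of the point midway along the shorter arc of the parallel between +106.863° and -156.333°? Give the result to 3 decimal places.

+155.265°

Signed shortest Δλ from +106.863° to -156.333° is +96.804°.
Midpoint longitude = +106.863° + (+96.804°)/2 = +106.863° + 48.402° = +155.265°.
(The naïve average (+106.863 + -156.333)/2 = -24.735° is on the wrong side of the globe.)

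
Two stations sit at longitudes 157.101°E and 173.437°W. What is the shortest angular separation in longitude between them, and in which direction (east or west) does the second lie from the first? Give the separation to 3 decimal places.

29.462° east

Raw difference: -173.437 − 157.101 = -330.538°.
Normalise into (−180°, 180°]: -330.538° + 360° = 29.462°.
Positive ⇒ the second point lies to the east; separation 29.462°.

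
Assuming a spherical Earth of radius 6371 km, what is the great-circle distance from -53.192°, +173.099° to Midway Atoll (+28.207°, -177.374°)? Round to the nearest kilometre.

9098 km

Δλ = -177.374 − 173.099 = -350.473°; wrapped into (−180°, 180°]: 9.527°.
Δφ = 28.207 − -53.192 = 81.399°.
a = sin²(Δφ/2) + cos φ₁ · cos φ₂ · sin²(Δλ/2) = 0.428865.
c = 2·atan2(√a, √(1−a)) = 1.42804 rad → d = 6371·c ≈ 9098.05 km.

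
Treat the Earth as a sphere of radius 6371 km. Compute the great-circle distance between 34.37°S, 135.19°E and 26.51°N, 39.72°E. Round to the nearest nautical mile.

Δλ = 39.72 − 135.19 = -95.47°.
Δφ = 26.51 − -34.37 = 60.88°.
a = sin²(Δφ/2) + cos φ₁ · cos φ₂ · sin²(Δλ/2) = 0.661196.
c = 2·atan2(√a, √(1−a)) = 1.89905 rad → d = 6371·c ≈ 12098.85 km ≈ 6532.86 nmi.

6533 nmi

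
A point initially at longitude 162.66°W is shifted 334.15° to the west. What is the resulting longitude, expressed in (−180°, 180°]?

Start at -162.66°; shift −334.15° → -496.81°.
-496.81° lies outside (−180°, 180°]; add 360° → -136.81°.

136.81°W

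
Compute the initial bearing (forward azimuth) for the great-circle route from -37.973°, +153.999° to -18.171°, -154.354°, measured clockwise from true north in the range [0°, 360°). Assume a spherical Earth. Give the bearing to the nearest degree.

Δλ = -154.354 − 153.999 = -308.353°; wrapped into (−180°, 180°]: 51.647°.
θ = atan2( sin Δλ · cos φ₂ , cos φ₁ · sin φ₂ − sin φ₁ · cos φ₂ · cos Δλ )
  = atan2(0.74509, 0.11692) = 81.082° → normalised to [0°, 360°): 81.082°.

81°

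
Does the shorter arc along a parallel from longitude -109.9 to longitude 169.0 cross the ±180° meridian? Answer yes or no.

Naïve |169.0 − -109.9| = 278.9° > 180°, so the shorter arc goes the other way round — across 180°.
Signed shortest Δλ = ((169.0 − -109.9 + 180) mod 360) − 180 = -81.1°.
Going west by 81.1° from -109.9° passes through 180° before reaching +169.0°.

Yes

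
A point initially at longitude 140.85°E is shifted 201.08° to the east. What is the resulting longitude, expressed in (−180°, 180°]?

18.07°W

Start at +140.85°; shift +201.08° → +341.93°.
+341.93° lies outside (−180°, 180°]; subtract 360° → -18.07°.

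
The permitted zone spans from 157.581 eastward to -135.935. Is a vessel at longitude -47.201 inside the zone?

Band width going east from +157.581° to -135.935°: ((-135.935 − 157.581) mod 360) = 66.484°.
Offset of -47.201° east of the west edge: ((-47.201 − 157.581) mod 360) = 155.218°.
155.218° > 66.484° ⇒ outside.

No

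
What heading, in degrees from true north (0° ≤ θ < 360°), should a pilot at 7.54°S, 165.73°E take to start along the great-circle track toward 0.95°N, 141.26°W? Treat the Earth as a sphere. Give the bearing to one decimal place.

83.2°

Δλ = -141.26 − 165.73 = -306.99°; wrapped into (−180°, 180°]: 53.01°.
θ = atan2( sin Δλ · cos φ₂ , cos φ₁ · sin φ₂ − sin φ₁ · cos φ₂ · cos Δλ )
  = atan2(0.79863, 0.09538) = 83.190° → normalised to [0°, 360°): 83.190°.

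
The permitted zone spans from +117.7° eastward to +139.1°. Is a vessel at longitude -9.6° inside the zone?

Band width going east from +117.7° to +139.1°: ((139.1 − 117.7) mod 360) = 21.4°.
Offset of -9.6° east of the west edge: ((-9.6 − 117.7) mod 360) = 232.7°.
232.7° > 21.4° ⇒ outside.

No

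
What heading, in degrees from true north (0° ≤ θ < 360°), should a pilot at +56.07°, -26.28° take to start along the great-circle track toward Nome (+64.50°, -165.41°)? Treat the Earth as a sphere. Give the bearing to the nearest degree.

Δλ = -165.41 − -26.28 = -139.13°.
θ = atan2( sin Δλ · cos φ₂ , cos φ₁ · sin φ₂ − sin φ₁ · cos φ₂ · cos Δλ )
  = atan2(-0.28170, 0.77392) = -20.001° → normalised to [0°, 360°): 339.999°.

340°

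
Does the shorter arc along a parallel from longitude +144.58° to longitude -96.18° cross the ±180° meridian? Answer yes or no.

Naïve |-96.18 − 144.58| = 240.76° > 180°, so the shorter arc goes the other way round — across 180°.
Signed shortest Δλ = ((-96.18 − 144.58 + 180) mod 360) − 180 = 119.24°.
Going east by 119.24° from +144.58° passes through 180° before reaching -96.18°.

Yes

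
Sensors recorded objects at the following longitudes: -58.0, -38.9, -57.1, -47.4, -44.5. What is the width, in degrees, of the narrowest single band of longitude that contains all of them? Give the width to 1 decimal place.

19.1°

Sort the longitudes: -58.0°, -57.1°, -47.4°, -44.5°, -38.9°.
Eastward gaps between consecutive values (wrapping around): 0.9°, 9.7°, 2.9°, 5.6°, 340.9°.
Largest gap = 340.9° ⇒ minimal covering band is its complement: 360° − 340.9° = 19.1°.
Band runs from -58.0° eastward to -38.9°.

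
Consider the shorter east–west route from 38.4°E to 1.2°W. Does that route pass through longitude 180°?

Signed shortest Δλ = ((-1.2 − 38.4 + 180) mod 360) − 180 = -39.6°.
Going west by 39.6° from +38.4° reaches -1.2° without touching 180°.

No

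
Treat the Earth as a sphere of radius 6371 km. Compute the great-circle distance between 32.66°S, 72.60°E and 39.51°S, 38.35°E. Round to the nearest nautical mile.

1701 nmi

Δλ = 38.35 − 72.60 = -34.25°.
Δφ = -39.51 − -32.66 = -6.85°.
a = sin²(Δφ/2) + cos φ₁ · cos φ₂ · sin²(Δλ/2) = 0.059886.
c = 2·atan2(√a, √(1−a)) = 0.49446 rad → d = 6371·c ≈ 3150.18 km ≈ 1700.96 nmi.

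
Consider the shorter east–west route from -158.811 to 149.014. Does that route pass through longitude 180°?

Yes

Naïve |149.014 − -158.811| = 307.825° > 180°, so the shorter arc goes the other way round — across 180°.
Signed shortest Δλ = ((149.014 − -158.811 + 180) mod 360) − 180 = -52.175°.
Going west by 52.175° from -158.811° passes through 180° before reaching +149.014°.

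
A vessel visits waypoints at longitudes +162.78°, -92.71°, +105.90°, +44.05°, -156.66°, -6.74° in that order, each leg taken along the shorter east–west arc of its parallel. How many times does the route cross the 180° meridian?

Leg 1: +162.78° → -92.71°, shortest Δλ = 104.51° (east) — crosses 180°.
Leg 2: -92.71° → +105.90°, shortest Δλ = -161.39° (west) — crosses 180°.
Leg 3: +105.90° → +44.05°, shortest Δλ = -61.85° (west) — does not cross 180°.
Leg 4: +44.05° → -156.66°, shortest Δλ = 159.29° (east) — crosses 180°.
Leg 5: -156.66° → -6.74°, shortest Δλ = 149.92° (east) — does not cross 180°.
Total crossings: 3.

3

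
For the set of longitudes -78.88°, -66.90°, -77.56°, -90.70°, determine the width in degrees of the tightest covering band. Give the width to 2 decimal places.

23.80°

Sort the longitudes: -90.70°, -78.88°, -77.56°, -66.90°.
Eastward gaps between consecutive values (wrapping around): 11.82°, 1.32°, 10.66°, 336.20°.
Largest gap = 336.20° ⇒ minimal covering band is its complement: 360° − 336.20° = 23.80°.
Band runs from -90.70° eastward to -66.90°.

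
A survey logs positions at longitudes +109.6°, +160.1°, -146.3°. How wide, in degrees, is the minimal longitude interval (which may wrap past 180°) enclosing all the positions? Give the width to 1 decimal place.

Sort the longitudes: -146.3°, +109.6°, +160.1°.
Eastward gaps between consecutive values (wrapping around): 255.9°, 50.5°, 53.6°.
Largest gap = 255.9° ⇒ minimal covering band is its complement: 360° − 255.9° = 104.1°.
Band runs from +109.6° eastward to -146.3°, crossing the antimeridian.

104.1°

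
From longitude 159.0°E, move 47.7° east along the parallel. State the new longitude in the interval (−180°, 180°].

153.3°W

Start at +159.0°; shift +47.7° → +206.7°.
+206.7° lies outside (−180°, 180°]; subtract 360° → -153.3°.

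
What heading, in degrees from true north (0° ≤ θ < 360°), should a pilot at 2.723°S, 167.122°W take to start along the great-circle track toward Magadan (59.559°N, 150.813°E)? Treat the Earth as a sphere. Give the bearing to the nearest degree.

339°

Δλ = 150.813 − -167.122 = 317.935°; wrapped into (−180°, 180°]: -42.065°.
θ = atan2( sin Δλ · cos φ₂ , cos φ₁ · sin φ₂ − sin φ₁ · cos φ₂ · cos Δλ )
  = atan2(-0.33944, 0.87905) = -21.114° → normalised to [0°, 360°): 338.886°.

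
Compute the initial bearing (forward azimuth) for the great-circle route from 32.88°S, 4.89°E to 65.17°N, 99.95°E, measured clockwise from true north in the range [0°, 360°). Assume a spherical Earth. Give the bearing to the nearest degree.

Δλ = 99.95 − 4.89 = 95.06°.
θ = atan2( sin Δλ · cos φ₂ , cos φ₁ · sin φ₂ − sin φ₁ · cos φ₂ · cos Δλ )
  = atan2(0.41829, 0.74207) = 29.409° → normalised to [0°, 360°): 29.409°.

29°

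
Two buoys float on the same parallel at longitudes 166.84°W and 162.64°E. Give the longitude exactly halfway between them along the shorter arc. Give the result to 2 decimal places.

Signed shortest Δλ from -166.84° to +162.64° is -30.52°.
Midpoint longitude = -166.84° + (-30.52°)/2 = -166.84° − 15.26° = -182.10°.
Normalise into (−180°, 180°]: +177.90°.
(The naïve average (-166.84 + +162.64)/2 = -2.1° is on the wrong side of the globe.)

177.90°E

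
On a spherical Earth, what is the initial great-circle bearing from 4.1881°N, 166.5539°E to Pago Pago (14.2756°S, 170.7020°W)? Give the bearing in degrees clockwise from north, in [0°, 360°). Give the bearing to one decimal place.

Δλ = -170.7020 − 166.5539 = -337.2559°; wrapped into (−180°, 180°]: 22.7441°.
θ = atan2( sin Δλ · cos φ₂ , cos φ₁ · sin φ₂ − sin φ₁ · cos φ₂ · cos Δλ )
  = atan2(0.37468, -0.31120) = 129.712° → normalised to [0°, 360°): 129.712°.

129.7°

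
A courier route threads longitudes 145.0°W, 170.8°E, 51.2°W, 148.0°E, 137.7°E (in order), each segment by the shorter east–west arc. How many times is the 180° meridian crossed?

Leg 1: -145.0° → +170.8°, shortest Δλ = -44.2° (west) — crosses 180°.
Leg 2: +170.8° → -51.2°, shortest Δλ = 138.0° (east) — crosses 180°.
Leg 3: -51.2° → +148.0°, shortest Δλ = -160.8° (west) — crosses 180°.
Leg 4: +148.0° → +137.7°, shortest Δλ = -10.3° (west) — does not cross 180°.
Total crossings: 3.

3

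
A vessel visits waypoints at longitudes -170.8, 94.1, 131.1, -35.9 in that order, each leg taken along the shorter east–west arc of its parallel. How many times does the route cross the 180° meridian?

Leg 1: -170.8° → +94.1°, shortest Δλ = -95.1° (west) — crosses 180°.
Leg 2: +94.1° → +131.1°, shortest Δλ = 37.0° (east) — does not cross 180°.
Leg 3: +131.1° → -35.9°, shortest Δλ = -167.0° (west) — does not cross 180°.
Total crossings: 1.

1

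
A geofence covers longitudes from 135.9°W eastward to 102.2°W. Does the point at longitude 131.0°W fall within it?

Band width going east from -135.9° to -102.2°: ((-102.2 − -135.9) mod 360) = 33.7°.
Offset of -131.0° east of the west edge: ((-131.0 − -135.9) mod 360) = 4.9°.
4.9° ≤ 33.7° ⇒ inside.

Yes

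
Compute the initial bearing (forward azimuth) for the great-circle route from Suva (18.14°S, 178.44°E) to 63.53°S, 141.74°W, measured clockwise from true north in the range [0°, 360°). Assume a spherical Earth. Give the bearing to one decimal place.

Δλ = -141.74 − 178.44 = -320.18°; wrapped into (−180°, 180°]: 39.82°.
θ = atan2( sin Δλ · cos φ₂ , cos φ₁ · sin φ₂ − sin φ₁ · cos φ₂ · cos Δλ )
  = atan2(0.28544, -0.74409) = 159.013° → normalised to [0°, 360°): 159.013°.

159.0°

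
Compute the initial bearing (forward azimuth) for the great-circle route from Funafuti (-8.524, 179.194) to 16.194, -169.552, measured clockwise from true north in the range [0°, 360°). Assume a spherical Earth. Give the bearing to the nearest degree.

Δλ = -169.552 − 179.194 = -348.746°; wrapped into (−180°, 180°]: 11.254°.
θ = atan2( sin Δλ · cos φ₂ , cos φ₁ · sin φ₂ − sin φ₁ · cos φ₂ · cos Δλ )
  = atan2(0.18742, 0.41542) = 24.283° → normalised to [0°, 360°): 24.283°.

24°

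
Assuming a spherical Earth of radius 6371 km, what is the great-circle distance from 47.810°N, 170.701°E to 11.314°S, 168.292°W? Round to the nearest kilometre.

Δλ = -168.292 − 170.701 = -338.993°; wrapped into (−180°, 180°]: 21.007°.
Δφ = -11.314 − 47.810 = -59.124°.
a = sin²(Δφ/2) + cos φ₁ · cos φ₂ · sin²(Δλ/2) = 0.265294.
c = 2·atan2(√a, √(1−a)) = 1.08217 rad → d = 6371·c ≈ 6894.51 km.

6895 km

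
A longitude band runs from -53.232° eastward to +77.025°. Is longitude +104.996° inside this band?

No

Band width going east from -53.232° to +77.025°: ((77.025 − -53.232) mod 360) = 130.257°.
Offset of +104.996° east of the west edge: ((104.996 − -53.232) mod 360) = 158.228°.
158.228° > 130.257° ⇒ outside.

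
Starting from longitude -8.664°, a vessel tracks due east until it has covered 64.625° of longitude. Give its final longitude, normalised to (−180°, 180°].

Start at -8.664°; shift +64.625° → +55.961°.
+55.961° already lies in (−180°, 180°].

+55.961°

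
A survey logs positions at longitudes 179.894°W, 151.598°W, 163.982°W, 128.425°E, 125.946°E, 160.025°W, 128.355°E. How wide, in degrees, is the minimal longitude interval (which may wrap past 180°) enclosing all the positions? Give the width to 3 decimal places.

Sort the longitudes: -179.894°, -163.982°, -160.025°, -151.598°, +125.946°, +128.355°, +128.425°.
Eastward gaps between consecutive values (wrapping around): 15.912°, 3.957°, 8.427°, 277.544°, 2.409°, 0.070°, 51.681°.
Largest gap = 277.544° ⇒ minimal covering band is its complement: 360° − 277.544° = 82.456°.
Band runs from +125.946° eastward to -151.598°, crossing the antimeridian.

82.456°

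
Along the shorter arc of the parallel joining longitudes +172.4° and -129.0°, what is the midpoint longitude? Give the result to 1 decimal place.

-158.3°

Signed shortest Δλ from +172.4° to -129.0° is +58.6°.
Midpoint longitude = +172.4° + (+58.6°)/2 = +172.4° + 29.3° = +201.7°.
Normalise into (−180°, 180°]: -158.3°.
(The naïve average (+172.4 + -129.0)/2 = 21.7° is on the wrong side of the globe.)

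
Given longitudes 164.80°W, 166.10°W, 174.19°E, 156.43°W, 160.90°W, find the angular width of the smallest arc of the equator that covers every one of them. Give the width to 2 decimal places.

29.38°

Sort the longitudes: -166.10°, -164.80°, -160.90°, -156.43°, +174.19°.
Eastward gaps between consecutive values (wrapping around): 1.30°, 3.90°, 4.47°, 330.62°, 19.71°.
Largest gap = 330.62° ⇒ minimal covering band is its complement: 360° − 330.62° = 29.38°.
Band runs from +174.19° eastward to -156.43°, crossing the antimeridian.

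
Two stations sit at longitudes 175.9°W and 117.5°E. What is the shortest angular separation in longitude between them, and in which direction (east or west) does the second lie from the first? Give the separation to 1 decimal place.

Raw difference: 117.5 − -175.9 = 293.4°.
Normalise into (−180°, 180°]: 293.4° − 360° = -66.6°.
Negative ⇒ the second point lies to the west; separation 66.6°.

66.6° west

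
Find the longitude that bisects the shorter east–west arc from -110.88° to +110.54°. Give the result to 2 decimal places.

Signed shortest Δλ from -110.88° to +110.54° is -138.58°.
Midpoint longitude = -110.88° + (-138.58°)/2 = -110.88° − 69.29° = -180.17°.
Normalise into (−180°, 180°]: +179.83°.
(The naïve average (-110.88 + +110.54)/2 = -0.17° is on the wrong side of the globe.)

+179.83°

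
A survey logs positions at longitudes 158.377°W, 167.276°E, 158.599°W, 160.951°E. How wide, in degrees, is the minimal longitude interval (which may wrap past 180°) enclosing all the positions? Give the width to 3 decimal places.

40.672°

Sort the longitudes: -158.599°, -158.377°, +160.951°, +167.276°.
Eastward gaps between consecutive values (wrapping around): 0.222°, 319.328°, 6.325°, 34.125°.
Largest gap = 319.328° ⇒ minimal covering band is its complement: 360° − 319.328° = 40.672°.
Band runs from +160.951° eastward to -158.377°, crossing the antimeridian.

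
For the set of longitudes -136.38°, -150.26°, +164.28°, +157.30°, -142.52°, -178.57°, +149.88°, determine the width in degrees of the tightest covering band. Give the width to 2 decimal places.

73.74°

Sort the longitudes: -178.57°, -150.26°, -142.52°, -136.38°, +149.88°, +157.30°, +164.28°.
Eastward gaps between consecutive values (wrapping around): 28.31°, 7.74°, 6.14°, 286.26°, 7.42°, 6.98°, 17.15°.
Largest gap = 286.26° ⇒ minimal covering band is its complement: 360° − 286.26° = 73.74°.
Band runs from +149.88° eastward to -136.38°, crossing the antimeridian.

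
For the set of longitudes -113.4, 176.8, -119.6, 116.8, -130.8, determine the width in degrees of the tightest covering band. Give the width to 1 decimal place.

Sort the longitudes: -130.8°, -119.6°, -113.4°, +116.8°, +176.8°.
Eastward gaps between consecutive values (wrapping around): 11.2°, 6.2°, 230.2°, 60.0°, 52.4°.
Largest gap = 230.2° ⇒ minimal covering band is its complement: 360° − 230.2° = 129.8°.
Band runs from +116.8° eastward to -113.4°, crossing the antimeridian.

129.8°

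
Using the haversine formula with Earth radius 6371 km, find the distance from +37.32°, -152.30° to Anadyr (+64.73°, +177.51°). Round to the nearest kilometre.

3634 km

Δλ = 177.51 − -152.30 = 329.81°; wrapped into (−180°, 180°]: -30.19°.
Δφ = 64.73 − 37.32 = 27.41°.
a = sin²(Δφ/2) + cos φ₁ · cos φ₂ · sin²(Δλ/2) = 0.079156.
c = 2·atan2(√a, √(1−a)) = 0.57039 rad → d = 6371·c ≈ 3633.98 km.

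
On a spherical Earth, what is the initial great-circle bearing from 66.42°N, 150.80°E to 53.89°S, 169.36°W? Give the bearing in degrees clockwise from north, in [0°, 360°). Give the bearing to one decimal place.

Δλ = -169.36 − 150.80 = -320.16°; wrapped into (−180°, 180°]: 39.84°.
θ = atan2( sin Δλ · cos φ₂ , cos φ₁ · sin φ₂ − sin φ₁ · cos φ₂ · cos Δλ )
  = atan2(0.37756, -0.73791) = 152.903° → normalised to [0°, 360°): 152.903°.

152.9°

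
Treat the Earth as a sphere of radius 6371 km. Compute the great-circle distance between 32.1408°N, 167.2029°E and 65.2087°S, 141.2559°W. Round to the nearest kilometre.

Δλ = -141.2559 − 167.2029 = -308.4588°; wrapped into (−180°, 180°]: 51.5412°.
Δφ = -65.2087 − 32.1408 = -97.3495°.
a = sin²(Δφ/2) + cos φ₁ · cos φ₂ · sin²(Δλ/2) = 0.631074.
c = 2·atan2(√a, √(1−a)) = 1.83604 rad → d = 6371·c ≈ 11697.44 km.

11697 km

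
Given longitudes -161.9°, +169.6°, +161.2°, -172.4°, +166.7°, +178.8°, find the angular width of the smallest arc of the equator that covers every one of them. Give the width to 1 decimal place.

Sort the longitudes: -172.4°, -161.9°, +161.2°, +166.7°, +169.6°, +178.8°.
Eastward gaps between consecutive values (wrapping around): 10.5°, 323.1°, 5.5°, 2.9°, 9.2°, 8.8°.
Largest gap = 323.1° ⇒ minimal covering band is its complement: 360° − 323.1° = 36.9°.
Band runs from +161.2° eastward to -161.9°, crossing the antimeridian.

36.9°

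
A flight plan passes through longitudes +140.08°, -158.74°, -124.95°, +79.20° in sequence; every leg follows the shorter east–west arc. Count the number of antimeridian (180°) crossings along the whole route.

2

Leg 1: +140.08° → -158.74°, shortest Δλ = 61.18° (east) — crosses 180°.
Leg 2: -158.74° → -124.95°, shortest Δλ = 33.79° (east) — does not cross 180°.
Leg 3: -124.95° → +79.20°, shortest Δλ = -155.85° (west) — crosses 180°.
Total crossings: 2.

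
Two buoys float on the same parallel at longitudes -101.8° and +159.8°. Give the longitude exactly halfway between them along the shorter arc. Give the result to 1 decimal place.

-151.0°

Signed shortest Δλ from -101.8° to +159.8° is -98.4°.
Midpoint longitude = -101.8° + (-98.4°)/2 = -101.8° − 49.2° = -151.0°.
(The naïve average (-101.8 + +159.8)/2 = 29.0° is on the wrong side of the globe.)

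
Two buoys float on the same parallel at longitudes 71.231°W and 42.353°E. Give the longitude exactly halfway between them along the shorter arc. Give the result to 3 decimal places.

Signed shortest Δλ from -71.231° to +42.353° is +113.584°.
Midpoint longitude = -71.231° + (+113.584°)/2 = -71.231° + 56.792° = -14.439°.

14.439°W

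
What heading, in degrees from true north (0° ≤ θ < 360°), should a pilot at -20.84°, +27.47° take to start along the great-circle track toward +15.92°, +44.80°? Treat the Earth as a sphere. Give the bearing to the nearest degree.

26°

Δλ = 44.80 − 27.47 = 17.33°.
θ = atan2( sin Δλ · cos φ₂ , cos φ₁ · sin φ₂ − sin φ₁ · cos φ₂ · cos Δλ )
  = atan2(0.28645, 0.58293) = 26.169° → normalised to [0°, 360°): 26.169°.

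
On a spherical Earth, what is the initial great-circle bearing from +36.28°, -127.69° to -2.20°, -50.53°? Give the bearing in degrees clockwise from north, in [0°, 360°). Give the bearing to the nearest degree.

Δλ = -50.53 − -127.69 = 77.16°.
θ = atan2( sin Δλ · cos φ₂ , cos φ₁ · sin φ₂ − sin φ₁ · cos φ₂ · cos Δλ )
  = atan2(0.97428, -0.16235) = 99.461° → normalised to [0°, 360°): 99.461°.

99°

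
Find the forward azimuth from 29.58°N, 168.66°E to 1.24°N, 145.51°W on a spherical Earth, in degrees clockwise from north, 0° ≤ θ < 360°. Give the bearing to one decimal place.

Δλ = -145.51 − 168.66 = -314.17°; wrapped into (−180°, 180°]: 45.83°.
θ = atan2( sin Δλ · cos φ₂ , cos φ₁ · sin φ₂ − sin φ₁ · cos φ₂ · cos Δλ )
  = atan2(0.71711, -0.32506) = 114.385° → normalised to [0°, 360°): 114.385°.

114.4°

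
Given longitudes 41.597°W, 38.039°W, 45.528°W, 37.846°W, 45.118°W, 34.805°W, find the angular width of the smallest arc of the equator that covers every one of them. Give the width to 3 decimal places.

10.723°

Sort the longitudes: -45.528°, -45.118°, -41.597°, -38.039°, -37.846°, -34.805°.
Eastward gaps between consecutive values (wrapping around): 0.410°, 3.521°, 3.558°, 0.193°, 3.041°, 349.277°.
Largest gap = 349.277° ⇒ minimal covering band is its complement: 360° − 349.277° = 10.723°.
Band runs from -45.528° eastward to -34.805°.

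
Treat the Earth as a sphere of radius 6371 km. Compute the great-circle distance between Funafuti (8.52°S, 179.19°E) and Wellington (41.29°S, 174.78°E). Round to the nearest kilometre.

3670 km

Δλ = 174.78 − 179.19 = -4.41°.
Δφ = -41.29 − -8.52 = -32.77°.
a = sin²(Δφ/2) + cos φ₁ · cos φ₂ · sin²(Δλ/2) = 0.080675.
c = 2·atan2(√a, √(1−a)) = 0.57600 rad → d = 6371·c ≈ 3669.67 km.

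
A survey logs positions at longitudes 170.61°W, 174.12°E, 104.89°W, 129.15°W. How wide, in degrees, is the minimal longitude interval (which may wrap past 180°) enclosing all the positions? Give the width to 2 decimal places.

Sort the longitudes: -170.61°, -129.15°, -104.89°, +174.12°.
Eastward gaps between consecutive values (wrapping around): 41.46°, 24.26°, 279.01°, 15.27°.
Largest gap = 279.01° ⇒ minimal covering band is its complement: 360° − 279.01° = 80.99°.
Band runs from +174.12° eastward to -104.89°, crossing the antimeridian.

80.99°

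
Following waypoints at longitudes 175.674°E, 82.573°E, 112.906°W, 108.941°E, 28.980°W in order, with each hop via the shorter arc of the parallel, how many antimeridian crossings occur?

2

Leg 1: +175.674° → +82.573°, shortest Δλ = -93.101° (west) — does not cross 180°.
Leg 2: +82.573° → -112.906°, shortest Δλ = 164.521° (east) — crosses 180°.
Leg 3: -112.906° → +108.941°, shortest Δλ = -138.153° (west) — crosses 180°.
Leg 4: +108.941° → -28.980°, shortest Δλ = -137.921° (west) — does not cross 180°.
Total crossings: 2.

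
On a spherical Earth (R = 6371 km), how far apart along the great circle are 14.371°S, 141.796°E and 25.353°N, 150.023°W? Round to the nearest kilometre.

8600 km

Δλ = -150.023 − 141.796 = -291.819°; wrapped into (−180°, 180°]: 68.181°.
Δφ = 25.353 − -14.371 = 39.724°.
a = sin²(Δφ/2) + cos φ₁ · cos φ₂ · sin²(Δλ/2) = 0.390455.
c = 2·atan2(√a, √(1−a)) = 1.34991 rad → d = 6371·c ≈ 8600.30 km.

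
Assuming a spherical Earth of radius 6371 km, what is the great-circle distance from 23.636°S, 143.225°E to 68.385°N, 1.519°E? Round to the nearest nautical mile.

Δλ = 1.519 − 143.225 = -141.706°.
Δφ = 68.385 − -23.636 = 92.021°.
a = sin²(Δφ/2) + cos φ₁ · cos φ₂ · sin²(Δλ/2) = 0.818794.
c = 2·atan2(√a, √(1−a)) = 2.26216 rad → d = 6371·c ≈ 14412.23 km ≈ 7781.98 nmi.

7782 nmi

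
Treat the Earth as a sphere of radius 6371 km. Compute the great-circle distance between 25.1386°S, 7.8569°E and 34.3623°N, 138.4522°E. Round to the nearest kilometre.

Δλ = 138.4522 − 7.8569 = 130.5953°.
Δφ = 34.3623 − -25.1386 = 59.5009°.
a = sin²(Δφ/2) + cos φ₁ · cos φ₂ · sin²(Δλ/2) = 0.863024.
c = 2·atan2(√a, √(1−a)) = 2.38335 rad → d = 6371·c ≈ 15184.35 km.

15184 km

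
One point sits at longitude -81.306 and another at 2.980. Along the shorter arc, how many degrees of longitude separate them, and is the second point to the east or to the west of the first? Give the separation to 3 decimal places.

84.286° east

Raw difference: 2.980 − -81.306 = 84.286°.
Normalise into (−180°, 180°]: 84.286° stays 84.286°.
Positive ⇒ the second point lies to the east; separation 84.286°.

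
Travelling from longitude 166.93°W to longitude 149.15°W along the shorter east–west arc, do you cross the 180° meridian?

Signed shortest Δλ = ((-149.15 − -166.93 + 180) mod 360) − 180 = 17.78°.
Going east by 17.78° from -166.93° reaches -149.15° without touching 180°.

No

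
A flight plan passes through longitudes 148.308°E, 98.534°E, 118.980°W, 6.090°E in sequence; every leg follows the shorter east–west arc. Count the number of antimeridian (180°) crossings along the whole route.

Leg 1: +148.308° → +98.534°, shortest Δλ = -49.774° (west) — does not cross 180°.
Leg 2: +98.534° → -118.980°, shortest Δλ = 142.486° (east) — crosses 180°.
Leg 3: -118.980° → +6.090°, shortest Δλ = 125.07° (east) — does not cross 180°.
Total crossings: 1.

1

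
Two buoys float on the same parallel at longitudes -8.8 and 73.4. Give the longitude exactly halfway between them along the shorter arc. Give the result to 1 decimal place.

Signed shortest Δλ from -8.8° to +73.4° is +82.2°.
Midpoint longitude = -8.8° + (+82.2°)/2 = -8.8° + 41.1° = +32.3°.

+32.3°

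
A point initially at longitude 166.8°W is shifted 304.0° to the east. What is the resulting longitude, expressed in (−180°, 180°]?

Start at -166.8°; shift +304.0° → +137.2°.
+137.2° already lies in (−180°, 180°].

137.2°E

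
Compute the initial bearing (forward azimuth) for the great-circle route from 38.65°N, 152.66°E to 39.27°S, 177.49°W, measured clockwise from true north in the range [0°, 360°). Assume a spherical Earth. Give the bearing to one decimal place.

157.1°

Δλ = -177.49 − 152.66 = -330.15°; wrapped into (−180°, 180°]: 29.85°.
θ = atan2( sin Δλ · cos φ₂ , cos φ₁ · sin φ₂ − sin φ₁ · cos φ₂ · cos Δλ )
  = atan2(0.38533, -0.91371) = 157.134° → normalised to [0°, 360°): 157.134°.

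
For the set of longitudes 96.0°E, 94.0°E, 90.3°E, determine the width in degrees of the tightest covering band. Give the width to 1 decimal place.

Sort the longitudes: +90.3°, +94.0°, +96.0°.
Eastward gaps between consecutive values (wrapping around): 3.7°, 2.0°, 354.3°.
Largest gap = 354.3° ⇒ minimal covering band is its complement: 360° − 354.3° = 5.7°.
Band runs from +90.3° eastward to +96.0°.

5.7°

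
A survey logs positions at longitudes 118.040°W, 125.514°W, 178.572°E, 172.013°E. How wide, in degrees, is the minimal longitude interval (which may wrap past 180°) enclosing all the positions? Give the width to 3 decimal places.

Sort the longitudes: -125.514°, -118.040°, +172.013°, +178.572°.
Eastward gaps between consecutive values (wrapping around): 7.474°, 290.053°, 6.559°, 55.914°.
Largest gap = 290.053° ⇒ minimal covering band is its complement: 360° − 290.053° = 69.947°.
Band runs from +172.013° eastward to -118.040°, crossing the antimeridian.

69.947°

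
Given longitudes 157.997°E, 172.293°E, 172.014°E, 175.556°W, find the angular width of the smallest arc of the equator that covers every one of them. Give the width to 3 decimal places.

26.447°

Sort the longitudes: -175.556°, +157.997°, +172.014°, +172.293°.
Eastward gaps between consecutive values (wrapping around): 333.553°, 14.017°, 0.279°, 12.151°.
Largest gap = 333.553° ⇒ minimal covering band is its complement: 360° − 333.553° = 26.447°.
Band runs from +157.997° eastward to -175.556°, crossing the antimeridian.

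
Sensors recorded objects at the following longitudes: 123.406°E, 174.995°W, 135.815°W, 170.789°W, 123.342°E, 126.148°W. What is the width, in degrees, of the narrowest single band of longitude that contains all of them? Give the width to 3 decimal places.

110.510°

Sort the longitudes: -174.995°, -170.789°, -135.815°, -126.148°, +123.342°, +123.406°.
Eastward gaps between consecutive values (wrapping around): 4.206°, 34.974°, 9.667°, 249.490°, 0.064°, 61.599°.
Largest gap = 249.490° ⇒ minimal covering band is its complement: 360° − 249.490° = 110.510°.
Band runs from +123.342° eastward to -126.148°, crossing the antimeridian.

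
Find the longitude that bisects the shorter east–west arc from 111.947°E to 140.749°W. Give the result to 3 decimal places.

165.599°E

Signed shortest Δλ from +111.947° to -140.749° is +107.304°.
Midpoint longitude = +111.947° + (+107.304°)/2 = +111.947° + 53.652° = +165.599°.
(The naïve average (+111.947 + -140.749)/2 = -14.401° is on the wrong side of the globe.)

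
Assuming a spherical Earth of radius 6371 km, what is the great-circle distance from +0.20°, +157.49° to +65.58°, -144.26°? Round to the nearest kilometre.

Δλ = -144.26 − 157.49 = -301.75°; wrapped into (−180°, 180°]: 58.25°.
Δφ = 65.58 − 0.20 = 65.38°.
a = sin²(Δφ/2) + cos φ₁ · cos φ₂ · sin²(Δλ/2) = 0.389637.
c = 2·atan2(√a, √(1−a)) = 1.34824 rad → d = 6371·c ≈ 8589.62 km.

8590 km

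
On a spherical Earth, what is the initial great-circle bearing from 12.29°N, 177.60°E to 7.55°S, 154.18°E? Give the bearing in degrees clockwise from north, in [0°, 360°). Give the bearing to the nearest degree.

231°

Δλ = 154.18 − 177.60 = -23.42°.
θ = atan2( sin Δλ · cos φ₂ , cos φ₁ · sin φ₂ − sin φ₁ · cos φ₂ · cos Δλ )
  = atan2(-0.39402, -0.32201) = -129.257° → normalised to [0°, 360°): 230.743°.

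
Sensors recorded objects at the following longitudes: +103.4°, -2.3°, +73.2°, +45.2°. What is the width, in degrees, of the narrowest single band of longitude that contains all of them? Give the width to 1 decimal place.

Sort the longitudes: -2.3°, +45.2°, +73.2°, +103.4°.
Eastward gaps between consecutive values (wrapping around): 47.5°, 28.0°, 30.2°, 254.3°.
Largest gap = 254.3° ⇒ minimal covering band is its complement: 360° − 254.3° = 105.7°.
Band runs from -2.3° eastward to +103.4°.

105.7°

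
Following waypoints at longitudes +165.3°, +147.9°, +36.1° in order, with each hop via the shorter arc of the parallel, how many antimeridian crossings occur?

Leg 1: +165.3° → +147.9°, shortest Δλ = -17.4° (west) — does not cross 180°.
Leg 2: +147.9° → +36.1°, shortest Δλ = -111.8° (west) — does not cross 180°.
Total crossings: 0.

0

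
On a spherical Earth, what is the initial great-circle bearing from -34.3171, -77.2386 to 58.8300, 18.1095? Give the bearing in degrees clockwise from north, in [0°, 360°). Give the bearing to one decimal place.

37.2°

Δλ = 18.1095 − -77.2386 = 95.3481°.
θ = atan2( sin Δλ · cos φ₂ , cos φ₁ · sin φ₂ − sin φ₁ · cos φ₂ · cos Δλ )
  = atan2(0.51533, 0.67950) = 37.176° → normalised to [0°, 360°): 37.176°.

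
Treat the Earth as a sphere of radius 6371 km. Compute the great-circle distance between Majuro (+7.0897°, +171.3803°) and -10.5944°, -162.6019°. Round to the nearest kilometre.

Δλ = -162.6019 − 171.3803 = -333.9822°; wrapped into (−180°, 180°]: 26.0178°.
Δφ = -10.5944 − 7.0897 = -17.6841°.
a = sin²(Δφ/2) + cos φ₁ · cos φ₂ · sin²(Δλ/2) = 0.073054.
c = 2·atan2(√a, √(1−a)) = 0.54738 rad → d = 6371·c ≈ 3487.34 km.

3487 km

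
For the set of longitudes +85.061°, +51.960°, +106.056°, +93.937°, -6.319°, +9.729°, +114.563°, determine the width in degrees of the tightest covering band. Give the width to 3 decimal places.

120.882°

Sort the longitudes: -6.319°, +9.729°, +51.960°, +85.061°, +93.937°, +106.056°, +114.563°.
Eastward gaps between consecutive values (wrapping around): 16.048°, 42.231°, 33.101°, 8.876°, 12.119°, 8.507°, 239.118°.
Largest gap = 239.118° ⇒ minimal covering band is its complement: 360° − 239.118° = 120.882°.
Band runs from -6.319° eastward to +114.563°.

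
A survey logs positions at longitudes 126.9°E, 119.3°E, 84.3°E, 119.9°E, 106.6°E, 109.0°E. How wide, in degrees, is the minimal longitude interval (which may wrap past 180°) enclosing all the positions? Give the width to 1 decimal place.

42.6°

Sort the longitudes: +84.3°, +106.6°, +109.0°, +119.3°, +119.9°, +126.9°.
Eastward gaps between consecutive values (wrapping around): 22.3°, 2.4°, 10.3°, 0.6°, 7.0°, 317.4°.
Largest gap = 317.4° ⇒ minimal covering band is its complement: 360° − 317.4° = 42.6°.
Band runs from +84.3° eastward to +126.9°.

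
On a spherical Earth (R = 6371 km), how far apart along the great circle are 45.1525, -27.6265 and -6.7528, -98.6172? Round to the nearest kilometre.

9082 km

Δλ = -98.6172 − -27.6265 = -70.9907°.
Δφ = -6.7528 − 45.1525 = -51.9053°.
a = sin²(Δφ/2) + cos φ₁ · cos φ₂ · sin²(Δλ/2) = 0.427627.
c = 2·atan2(√a, √(1−a)) = 1.42554 rad → d = 6371·c ≈ 9082.12 km.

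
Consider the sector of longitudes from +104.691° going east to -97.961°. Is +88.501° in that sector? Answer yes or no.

Band width going east from +104.691° to -97.961°: ((-97.961 − 104.691) mod 360) = 157.348°.
Offset of +88.501° east of the west edge: ((88.501 − 104.691) mod 360) = 343.810°.
343.810° > 157.348° ⇒ outside.

No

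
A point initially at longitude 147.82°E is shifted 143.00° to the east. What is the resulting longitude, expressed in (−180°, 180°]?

69.18°W

Start at +147.82°; shift +143.00° → +290.82°.
+290.82° lies outside (−180°, 180°]; subtract 360° → -69.18°.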